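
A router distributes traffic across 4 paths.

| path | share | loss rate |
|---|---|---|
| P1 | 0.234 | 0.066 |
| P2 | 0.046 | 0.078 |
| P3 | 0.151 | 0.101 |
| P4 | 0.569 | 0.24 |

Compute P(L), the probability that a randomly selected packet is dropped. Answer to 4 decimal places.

P(L) ≈ 0.1708

Summing over the partition,
P(L) = P(L|P1)·P(P1) + P(L|P2)·P(P2) + P(L|P3)·P(P3) + P(L|P4)·P(P4)
      = 0.066·0.234 + 0.078·0.046 + 0.101·0.151 + 0.24·0.569
      = 0.015444 + 0.003588 + 0.015251 + 0.13656 = 0.170843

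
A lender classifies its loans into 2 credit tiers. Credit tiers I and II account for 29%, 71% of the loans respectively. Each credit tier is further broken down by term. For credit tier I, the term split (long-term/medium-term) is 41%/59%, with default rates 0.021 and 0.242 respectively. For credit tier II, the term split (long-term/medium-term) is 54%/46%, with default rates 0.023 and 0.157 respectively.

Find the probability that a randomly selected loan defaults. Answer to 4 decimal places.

P(D|I) = 0.41·0.021 + 0.59·0.242 = 0.00861 + 0.14278 = 0.15139
P(D|II) = 0.54·0.023 + 0.46·0.157 = 0.01242 + 0.07222 = 0.08464
By total probability over the outer partition,
P(D) = 0.29·0.15139 + 0.71·0.08464
      = 0.0439031 + 0.0600944 = 0.1039975

P(D) ≈ 0.1040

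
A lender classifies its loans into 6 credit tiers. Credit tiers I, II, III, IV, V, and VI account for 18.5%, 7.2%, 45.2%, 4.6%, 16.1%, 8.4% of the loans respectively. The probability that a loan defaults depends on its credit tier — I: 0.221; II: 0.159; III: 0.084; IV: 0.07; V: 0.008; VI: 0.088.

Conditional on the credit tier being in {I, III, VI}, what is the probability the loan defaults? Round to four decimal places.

P(D|S) ≈ 0.1196

Let S = {I, III, VI}.
P(S) = 0.185 + 0.452 + 0.084 = 0.721.
P(D ∩ S) = 0.221·0.185 + 0.084·0.452 + 0.088·0.084 = 0.040885 + 0.037968 + 0.007392 = 0.086245.
P(D | S) = 0.086245 / 0.721 = 0.119619…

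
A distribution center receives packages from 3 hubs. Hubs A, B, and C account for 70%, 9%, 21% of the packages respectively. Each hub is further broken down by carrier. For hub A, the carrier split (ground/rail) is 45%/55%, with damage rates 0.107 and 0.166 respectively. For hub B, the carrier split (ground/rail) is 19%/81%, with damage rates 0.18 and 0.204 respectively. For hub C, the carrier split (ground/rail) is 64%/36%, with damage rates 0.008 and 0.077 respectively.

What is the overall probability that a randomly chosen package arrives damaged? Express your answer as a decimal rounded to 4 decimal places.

P(D|A) = 0.45·0.107 + 0.55·0.166 = 0.04815 + 0.0913 = 0.13945
P(D|B) = 0.19·0.18 + 0.81·0.204 = 0.0342 + 0.16524 = 0.19944
P(D|C) = 0.64·0.008 + 0.36·0.077 = 0.00512 + 0.02772 = 0.03284
By total probability over the outer partition,
P(D) = 0.7·0.13945 + 0.09·0.19944 + 0.21·0.03284
      = 0.097615 + 0.0179496 + 0.0068964 = 0.122461

0.1225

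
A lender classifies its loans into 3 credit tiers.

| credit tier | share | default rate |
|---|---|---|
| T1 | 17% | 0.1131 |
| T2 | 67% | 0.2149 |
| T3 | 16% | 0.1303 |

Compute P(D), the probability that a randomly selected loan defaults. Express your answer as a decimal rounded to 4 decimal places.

P(D) = P(D|T1)·P(T1) + P(D|T2)·P(T2) + P(D|T3)·P(T3)
      = 0.1131·0.17 + 0.2149·0.67 + 0.1303·0.16
      = 0.019227 + 0.143983 + 0.020848 = 0.184058

0.1841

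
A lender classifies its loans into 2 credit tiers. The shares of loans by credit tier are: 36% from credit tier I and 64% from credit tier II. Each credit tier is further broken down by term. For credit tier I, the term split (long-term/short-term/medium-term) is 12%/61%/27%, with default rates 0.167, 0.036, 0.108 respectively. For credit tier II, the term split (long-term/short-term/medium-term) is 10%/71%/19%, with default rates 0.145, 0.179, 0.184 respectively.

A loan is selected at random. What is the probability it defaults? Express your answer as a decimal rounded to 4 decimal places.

0.1386

P(D|I) = 0.12·0.167 + 0.61·0.036 + 0.27·0.108 = 0.02004 + 0.02196 + 0.02916 = 0.07116
P(D|II) = 0.1·0.145 + 0.71·0.179 + 0.19·0.184 = 0.0145 + 0.12709 + 0.03496 = 0.17655
By total probability over the outer partition,
P(D) = 0.36·0.07116 + 0.64·0.17655
      = 0.0256176 + 0.112992 = 0.1386096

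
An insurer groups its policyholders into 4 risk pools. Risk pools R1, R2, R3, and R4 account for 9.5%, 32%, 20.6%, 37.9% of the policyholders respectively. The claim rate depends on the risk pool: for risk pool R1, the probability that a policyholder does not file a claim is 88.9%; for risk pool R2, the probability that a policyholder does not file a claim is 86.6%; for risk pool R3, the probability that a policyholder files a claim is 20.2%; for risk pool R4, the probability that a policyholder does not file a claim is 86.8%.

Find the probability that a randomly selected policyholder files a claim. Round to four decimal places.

P(C|R1) = 1 − 0.889 = 0.111.
P(C|R2) = 1 − 0.866 = 0.134.
P(C|R4) = 1 − 0.868 = 0.132.
P(C) = P(C|R1)·P(R1) + P(C|R2)·P(R2) + P(C|R3)·P(R3) + P(C|R4)·P(R4)
      = 0.111·0.095 + 0.134·0.32 + 0.202·0.206 + 0.132·0.379
      = 0.010545 + 0.04288 + 0.041612 + 0.050028 = 0.145065

0.1451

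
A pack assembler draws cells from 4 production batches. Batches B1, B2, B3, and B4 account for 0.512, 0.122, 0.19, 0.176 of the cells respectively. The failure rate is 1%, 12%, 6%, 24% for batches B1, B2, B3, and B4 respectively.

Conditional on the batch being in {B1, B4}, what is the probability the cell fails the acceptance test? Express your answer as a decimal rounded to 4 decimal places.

0.0688

Let S = {B1, B4}.
P(S) = 0.512 + 0.176 = 0.688.
P(F ∩ S) = 0.01·0.512 + 0.24·0.176 = 0.00512 + 0.04224 = 0.04736.
P(F | S) = 0.04736 / 0.688 = 0.068837…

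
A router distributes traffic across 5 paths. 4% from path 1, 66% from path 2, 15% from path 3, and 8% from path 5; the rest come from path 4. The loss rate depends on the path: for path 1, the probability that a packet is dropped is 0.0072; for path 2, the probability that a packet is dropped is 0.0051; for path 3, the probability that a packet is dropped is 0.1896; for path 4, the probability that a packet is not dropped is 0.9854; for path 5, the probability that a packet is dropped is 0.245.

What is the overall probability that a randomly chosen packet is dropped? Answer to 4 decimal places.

P(L) ≈ 0.0527

P(4) = 1 − (0.04 + 0.66 + 0.15 + 0.08) = 0.07.
P(L|4) = 1 − 0.9854 = 0.0146.
Summing over the partition,
P(L) = P(L|1)·P(1) + P(L|2)·P(2) + P(L|3)·P(3) + P(L|4)·P(4) + P(L|5)·P(5)
      = 0.0072·0.04 + 0.0051·0.66 + 0.1896·0.15 + 0.0146·0.07 + 0.245·0.08
      = 0.000288 + 0.003366 + 0.02844 + 0.001022 + 0.0196 = 0.052716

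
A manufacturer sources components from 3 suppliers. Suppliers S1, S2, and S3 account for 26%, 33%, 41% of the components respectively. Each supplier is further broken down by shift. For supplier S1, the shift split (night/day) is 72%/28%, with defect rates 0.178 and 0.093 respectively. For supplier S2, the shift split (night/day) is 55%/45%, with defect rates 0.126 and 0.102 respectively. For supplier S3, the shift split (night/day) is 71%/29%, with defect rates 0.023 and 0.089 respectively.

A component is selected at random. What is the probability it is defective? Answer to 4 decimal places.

0.0954

P(D|S1) = 0.72·0.178 + 0.28·0.093 = 0.12816 + 0.02604 = 0.1542
P(D|S2) = 0.55·0.126 + 0.45·0.102 = 0.0693 + 0.0459 = 0.1152
P(D|S3) = 0.71·0.023 + 0.29·0.089 = 0.01633 + 0.02581 = 0.04214
By total probability over the outer partition,
P(D) = 0.26·0.1542 + 0.33·0.1152 + 0.41·0.04214
      = 0.040092 + 0.038016 + 0.0172774 = 0.0953854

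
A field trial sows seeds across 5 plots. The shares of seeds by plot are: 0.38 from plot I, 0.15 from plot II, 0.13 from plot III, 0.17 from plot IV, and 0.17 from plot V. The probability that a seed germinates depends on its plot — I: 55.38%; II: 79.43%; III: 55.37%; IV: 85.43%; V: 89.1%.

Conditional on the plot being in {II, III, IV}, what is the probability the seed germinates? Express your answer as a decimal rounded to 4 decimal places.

P(G|S) ≈ 0.7475

Let S = {II, III, IV}.
P(S) = 0.15 + 0.13 + 0.17 = 0.45.
P(G ∩ S) = 0.7943·0.15 + 0.5537·0.13 + 0.8543·0.17 = 0.119145 + 0.071981 + 0.145231 = 0.336357.
P(G | S) = 0.336357 / 0.45 = 0.747460…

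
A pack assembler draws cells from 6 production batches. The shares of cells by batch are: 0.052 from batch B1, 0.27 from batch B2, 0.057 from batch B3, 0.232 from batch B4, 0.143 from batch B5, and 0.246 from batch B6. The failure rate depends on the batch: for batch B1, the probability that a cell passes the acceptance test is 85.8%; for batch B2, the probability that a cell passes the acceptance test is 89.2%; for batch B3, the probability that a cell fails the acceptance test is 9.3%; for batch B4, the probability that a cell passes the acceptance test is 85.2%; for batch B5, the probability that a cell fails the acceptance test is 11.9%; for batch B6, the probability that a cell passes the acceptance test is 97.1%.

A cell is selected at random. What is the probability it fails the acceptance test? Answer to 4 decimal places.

P(F|B1) = 1 − 0.858 = 0.142.
P(F|B2) = 1 − 0.892 = 0.108.
P(F|B4) = 1 − 0.852 = 0.148.
P(F|B6) = 1 − 0.971 = 0.029.
P(F) = P(F|B1)·P(B1) + P(F|B2)·P(B2) + P(F|B3)·P(B3) + P(F|B4)·P(B4) + P(F|B5)·P(B5) + P(F|B6)·P(B6)
      = 0.142·0.052 + 0.108·0.27 + 0.093·0.057 + 0.148·0.232 + 0.119·0.143 + 0.029·0.246
      = 0.007384 + 0.02916 + 0.005301 + 0.034336 + 0.017017 + 0.007134 = 0.100332

0.1003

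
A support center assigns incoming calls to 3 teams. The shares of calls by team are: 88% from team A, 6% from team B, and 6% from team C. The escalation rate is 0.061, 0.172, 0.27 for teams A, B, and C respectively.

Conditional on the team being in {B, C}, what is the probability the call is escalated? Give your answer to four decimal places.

0.2210

Let S = {B, C}.
P(S) = 0.06 + 0.06 = 0.12.
P(E ∩ S) = 0.172·0.06 + 0.27·0.06 = 0.01032 + 0.0162 = 0.02652.
P(E | S) = 0.02652 / 0.12 = 0.221000…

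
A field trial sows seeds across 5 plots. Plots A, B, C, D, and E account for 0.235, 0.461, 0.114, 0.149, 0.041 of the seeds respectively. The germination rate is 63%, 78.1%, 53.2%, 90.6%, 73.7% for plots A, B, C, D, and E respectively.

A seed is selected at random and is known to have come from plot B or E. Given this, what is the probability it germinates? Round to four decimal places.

Let S = {B, E}.
P(S) = 0.461 + 0.041 = 0.502.
P(G ∩ S) = 0.781·0.461 + 0.737·0.041 = 0.360041 + 0.030217 = 0.390258.
P(G | S) = 0.390258 / 0.502 = 0.777406…

0.7774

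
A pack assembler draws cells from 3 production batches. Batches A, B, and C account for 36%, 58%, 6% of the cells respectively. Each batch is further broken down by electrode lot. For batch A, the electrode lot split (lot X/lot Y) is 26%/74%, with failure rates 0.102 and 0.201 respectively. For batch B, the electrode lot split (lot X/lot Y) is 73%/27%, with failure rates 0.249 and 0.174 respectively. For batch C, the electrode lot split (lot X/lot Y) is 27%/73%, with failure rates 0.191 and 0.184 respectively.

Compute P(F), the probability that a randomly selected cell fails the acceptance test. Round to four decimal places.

P(F|A) = 0.26·0.102 + 0.74·0.201 = 0.02652 + 0.14874 = 0.17526
P(F|B) = 0.73·0.249 + 0.27·0.174 = 0.18177 + 0.04698 = 0.22875
P(F|C) = 0.27·0.191 + 0.73·0.184 = 0.05157 + 0.13432 = 0.18589
Then overall,
P(F) = 0.36·0.17526 + 0.58·0.22875 + 0.06·0.18589
      = 0.0630936 + 0.132675 + 0.0111534 = 0.206922

P(F) ≈ 0.2069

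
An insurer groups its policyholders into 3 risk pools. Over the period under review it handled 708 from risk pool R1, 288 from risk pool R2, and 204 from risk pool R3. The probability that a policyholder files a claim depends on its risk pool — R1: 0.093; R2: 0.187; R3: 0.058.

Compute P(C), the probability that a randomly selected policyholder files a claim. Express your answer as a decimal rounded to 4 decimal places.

Total: 708 + 288 + 204 = 1200.
P(R1) = 708/1200 = 0.59. P(R2) = 288/1200 = 0.24. P(R3) = 204/1200 = 0.17.
Using total probability over the partition,
P(C) = P(C|R1)·P(R1) + P(C|R2)·P(R2) + P(C|R3)·P(R3)
      = 0.093·0.59 + 0.187·0.24 + 0.058·0.17
      = 0.05487 + 0.04488 + 0.00986 = 0.10961

P(C) ≈ 0.1096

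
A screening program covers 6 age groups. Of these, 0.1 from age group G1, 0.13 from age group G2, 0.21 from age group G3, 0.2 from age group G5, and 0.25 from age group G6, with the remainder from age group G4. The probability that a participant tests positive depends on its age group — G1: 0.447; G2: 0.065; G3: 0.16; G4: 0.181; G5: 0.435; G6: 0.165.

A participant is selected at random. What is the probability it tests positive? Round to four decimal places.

P(G4) = 1 − (0.1 + 0.13 + 0.21 + 0.2 + 0.25) = 0.11.
P(T) = P(T|G1)·P(G1) + P(T|G2)·P(G2) + P(T|G3)·P(G3) + P(T|G4)·P(G4) + P(T|G5)·P(G5) + P(T|G6)·P(G6)
      = 0.447·0.1 + 0.065·0.13 + 0.16·0.21 + 0.181·0.11 + 0.435·0.2 + 0.165·0.25
      = 0.0447 + 0.00845 + 0.0336 + 0.01991 + 0.087 + 0.04125 = 0.23491

0.2349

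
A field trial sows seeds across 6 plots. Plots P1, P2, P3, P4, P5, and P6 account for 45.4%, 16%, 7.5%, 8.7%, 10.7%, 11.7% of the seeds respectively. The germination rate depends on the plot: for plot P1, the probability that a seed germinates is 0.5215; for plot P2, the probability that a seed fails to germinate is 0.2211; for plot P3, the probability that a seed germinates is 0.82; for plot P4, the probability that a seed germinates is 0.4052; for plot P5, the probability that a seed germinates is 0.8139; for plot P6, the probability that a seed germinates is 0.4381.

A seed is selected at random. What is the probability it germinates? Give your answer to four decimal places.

P(G) ≈ 0.5965

P(G|P2) = 1 − 0.2211 = 0.7789.
By the law of total probability,
P(G) = P(G|P1)·P(P1) + P(G|P2)·P(P2) + P(G|P3)·P(P3) + P(G|P4)·P(P4) + P(G|P5)·P(P5) + P(G|P6)·P(P6)
      = 0.5215·0.454 + 0.7789·0.16 + 0.82·0.075 + 0.4052·0.087 + 0.8139·0.107 + 0.4381·0.117
      = 0.236761 + 0.124624 + 0.0615 + 0.0352524 + 0.0870873 + 0.0512577 = 0.5964824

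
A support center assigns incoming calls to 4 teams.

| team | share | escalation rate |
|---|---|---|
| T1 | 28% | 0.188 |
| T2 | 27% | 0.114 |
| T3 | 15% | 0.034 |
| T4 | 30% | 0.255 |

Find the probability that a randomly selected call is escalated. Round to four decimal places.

P(E) = P(E|T1)·P(T1) + P(E|T2)·P(T2) + P(E|T3)·P(T3) + P(E|T4)·P(T4)
      = 0.188·0.28 + 0.114·0.27 + 0.034·0.15 + 0.255·0.3
      = 0.05264 + 0.03078 + 0.0051 + 0.0765 = 0.16502

0.1650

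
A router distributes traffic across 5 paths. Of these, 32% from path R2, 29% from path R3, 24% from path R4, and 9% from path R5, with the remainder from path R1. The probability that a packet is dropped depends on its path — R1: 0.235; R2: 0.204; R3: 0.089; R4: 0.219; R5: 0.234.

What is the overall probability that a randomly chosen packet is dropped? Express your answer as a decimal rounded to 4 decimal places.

P(R1) = 1 − (0.32 + 0.29 + 0.24 + 0.09) = 0.06.
Summing over the partition,
P(L) = P(L|R1)·P(R1) + P(L|R2)·P(R2) + P(L|R3)·P(R3) + P(L|R4)·P(R4) + P(L|R5)·P(R5)
      = 0.235·0.06 + 0.204·0.32 + 0.089·0.29 + 0.219·0.24 + 0.234·0.09
      = 0.0141 + 0.06528 + 0.02581 + 0.05256 + 0.02106 = 0.17881

0.1788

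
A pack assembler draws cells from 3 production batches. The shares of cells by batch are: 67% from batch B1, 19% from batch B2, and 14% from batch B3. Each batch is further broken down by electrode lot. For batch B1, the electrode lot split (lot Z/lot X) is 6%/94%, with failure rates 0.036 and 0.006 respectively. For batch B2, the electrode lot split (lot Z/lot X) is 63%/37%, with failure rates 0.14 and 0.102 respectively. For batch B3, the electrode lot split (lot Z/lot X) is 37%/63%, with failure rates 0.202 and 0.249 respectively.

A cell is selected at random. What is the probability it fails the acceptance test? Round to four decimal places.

0.0616

P(F|B1) = 0.06·0.036 + 0.94·0.006 = 0.00216 + 0.00564 = 0.0078
P(F|B2) = 0.63·0.14 + 0.37·0.102 = 0.0882 + 0.03774 = 0.12594
P(F|B3) = 0.37·0.202 + 0.63·0.249 = 0.07474 + 0.15687 = 0.23161
By total probability over the outer partition,
P(F) = 0.67·0.0078 + 0.19·0.12594 + 0.14·0.23161
      = 0.005226 + 0.0239286 + 0.0324254 = 0.06158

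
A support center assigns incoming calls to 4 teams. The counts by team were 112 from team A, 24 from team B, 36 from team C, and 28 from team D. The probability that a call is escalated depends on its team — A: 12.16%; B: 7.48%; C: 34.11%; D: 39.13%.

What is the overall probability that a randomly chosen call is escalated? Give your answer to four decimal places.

Total: 112 + 24 + 36 + 28 = 200.
P(A) = 112/200 = 0.56. P(B) = 24/200 = 0.12. P(C) = 36/200 = 0.18. P(D) = 28/200 = 0.14.
P(E) = P(E|A)·P(A) + P(E|B)·P(B) + P(E|C)·P(C) + P(E|D)·P(D)
      = 0.1216·0.56 + 0.0748·0.12 + 0.3411·0.18 + 0.3913·0.14
      = 0.068096 + 0.008976 + 0.061398 + 0.054782 = 0.193252

0.1933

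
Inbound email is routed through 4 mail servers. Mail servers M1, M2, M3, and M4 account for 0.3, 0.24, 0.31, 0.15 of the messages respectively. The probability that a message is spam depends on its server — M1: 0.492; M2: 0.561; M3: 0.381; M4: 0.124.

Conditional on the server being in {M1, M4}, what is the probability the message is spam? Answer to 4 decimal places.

0.3693

Let J = {M1, M4}.
P(J) = 0.3 + 0.15 = 0.45.
P(S ∩ J) = 0.492·0.3 + 0.124·0.15 = 0.1476 + 0.0186 = 0.1662.
P(S | J) = 0.1662 / 0.45 = 0.369333…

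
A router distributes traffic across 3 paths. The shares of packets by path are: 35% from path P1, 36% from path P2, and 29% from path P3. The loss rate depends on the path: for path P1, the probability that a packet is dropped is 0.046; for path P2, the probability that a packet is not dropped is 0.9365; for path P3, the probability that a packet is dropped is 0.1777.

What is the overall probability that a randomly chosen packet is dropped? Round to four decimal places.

P(L) ≈ 0.0905

P(L|P2) = 1 − 0.9365 = 0.0635.
By the law of total probability,
P(L) = P(L|P1)·P(P1) + P(L|P2)·P(P2) + P(L|P3)·P(P3)
      = 0.046·0.35 + 0.0635·0.36 + 0.1777·0.29
      = 0.0161 + 0.02286 + 0.051533 = 0.090493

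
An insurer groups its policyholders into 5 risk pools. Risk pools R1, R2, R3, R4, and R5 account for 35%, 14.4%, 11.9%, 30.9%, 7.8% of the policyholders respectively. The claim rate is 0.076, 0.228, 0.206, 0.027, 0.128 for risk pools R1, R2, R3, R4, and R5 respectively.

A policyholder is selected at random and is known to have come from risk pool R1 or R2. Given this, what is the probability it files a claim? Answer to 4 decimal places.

Let S = {R1, R2}.
P(S) = 0.35 + 0.144 = 0.494.
P(C ∩ S) = 0.076·0.35 + 0.228·0.144 = 0.0266 + 0.032832 = 0.059432.
P(C | S) = 0.059432 / 0.494 = 0.120308…

0.1203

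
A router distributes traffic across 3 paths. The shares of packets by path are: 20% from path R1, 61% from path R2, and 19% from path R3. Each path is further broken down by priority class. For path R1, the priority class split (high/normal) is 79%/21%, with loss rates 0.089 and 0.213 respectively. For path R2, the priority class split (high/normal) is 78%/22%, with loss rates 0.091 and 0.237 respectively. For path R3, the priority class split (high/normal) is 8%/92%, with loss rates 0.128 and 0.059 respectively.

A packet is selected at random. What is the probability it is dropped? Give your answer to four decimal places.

P(L) ≈ 0.1104

P(L|R1) = 0.79·0.089 + 0.21·0.213 = 0.07031 + 0.04473 = 0.11504
P(L|R2) = 0.78·0.091 + 0.22·0.237 = 0.07098 + 0.05214 = 0.12312
P(L|R3) = 0.08·0.128 + 0.92·0.059 = 0.01024 + 0.05428 = 0.06452
By total probability over the outer partition,
P(L) = 0.2·0.11504 + 0.61·0.12312 + 0.19·0.06452
      = 0.023008 + 0.0751032 + 0.0122588 = 0.11037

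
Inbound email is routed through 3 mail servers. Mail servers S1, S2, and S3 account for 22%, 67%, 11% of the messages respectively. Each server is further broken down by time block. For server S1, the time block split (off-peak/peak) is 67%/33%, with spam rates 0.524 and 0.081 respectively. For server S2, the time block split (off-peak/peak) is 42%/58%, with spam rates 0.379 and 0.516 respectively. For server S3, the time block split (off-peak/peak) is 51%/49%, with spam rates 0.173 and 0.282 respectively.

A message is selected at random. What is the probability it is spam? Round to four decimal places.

P(S|S1) = 0.67·0.524 + 0.33·0.081 = 0.35108 + 0.02673 = 0.37781
P(S|S2) = 0.42·0.379 + 0.58·0.516 = 0.15918 + 0.29928 = 0.45846
P(S|S3) = 0.51·0.173 + 0.49·0.282 = 0.08823 + 0.13818 = 0.22641
By total probability over the outer partition,
P(S) = 0.22·0.37781 + 0.67·0.45846 + 0.11·0.22641
      = 0.0831182 + 0.3071682 + 0.0249051 = 0.4151915

P(S) ≈ 0.4152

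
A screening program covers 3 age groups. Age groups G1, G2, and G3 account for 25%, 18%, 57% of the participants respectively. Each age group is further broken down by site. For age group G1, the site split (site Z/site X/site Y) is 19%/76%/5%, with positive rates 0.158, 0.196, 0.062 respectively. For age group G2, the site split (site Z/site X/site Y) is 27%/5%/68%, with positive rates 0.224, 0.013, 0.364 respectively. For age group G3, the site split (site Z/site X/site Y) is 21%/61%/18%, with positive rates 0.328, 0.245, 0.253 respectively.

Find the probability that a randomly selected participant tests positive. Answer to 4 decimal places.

P(T) ≈ 0.2515

P(T|G1) = 0.19·0.158 + 0.76·0.196 + 0.05·0.062 = 0.03002 + 0.14896 + 0.0031 = 0.18208
P(T|G2) = 0.27·0.224 + 0.05·0.013 + 0.68·0.364 = 0.06048 + 0.00065 + 0.24752 = 0.30865
P(T|G3) = 0.21·0.328 + 0.61·0.245 + 0.18·0.253 = 0.06888 + 0.14945 + 0.04554 = 0.26387
By total probability over the outer partition,
P(T) = 0.25·0.18208 + 0.18·0.30865 + 0.57·0.26387
      = 0.04552 + 0.055557 + 0.1504059 = 0.2514829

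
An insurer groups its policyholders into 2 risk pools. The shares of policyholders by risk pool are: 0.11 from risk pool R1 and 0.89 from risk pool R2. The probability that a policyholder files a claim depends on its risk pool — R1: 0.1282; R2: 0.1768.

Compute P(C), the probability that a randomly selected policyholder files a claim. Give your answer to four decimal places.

P(C) = P(C|R1)·P(R1) + P(C|R2)·P(R2)
      = 0.1282·0.11 + 0.1768·0.89
      = 0.014102 + 0.157352 = 0.171454

P(C) ≈ 0.1715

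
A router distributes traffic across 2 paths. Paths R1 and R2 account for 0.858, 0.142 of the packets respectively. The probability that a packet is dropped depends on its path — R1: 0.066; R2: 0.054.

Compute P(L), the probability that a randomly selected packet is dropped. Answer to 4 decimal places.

By the law of total probability,
P(L) = P(L|R1)·P(R1) + P(L|R2)·P(R2)
      = 0.066·0.858 + 0.054·0.142
      = 0.056628 + 0.007668 = 0.064296

0.0643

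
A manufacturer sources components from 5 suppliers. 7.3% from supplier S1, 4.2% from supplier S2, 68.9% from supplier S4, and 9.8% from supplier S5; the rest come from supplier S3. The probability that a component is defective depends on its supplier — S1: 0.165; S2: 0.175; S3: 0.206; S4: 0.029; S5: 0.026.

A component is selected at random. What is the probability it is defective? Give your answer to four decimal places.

P(S3) = 1 − (0.073 + 0.042 + 0.689 + 0.098) = 0.098.
P(D) = P(D|S1)·P(S1) + P(D|S2)·P(S2) + P(D|S3)·P(S3) + P(D|S4)·P(S4) + P(D|S5)·P(S5)
      = 0.165·0.073 + 0.175·0.042 + 0.206·0.098 + 0.029·0.689 + 0.026·0.098
      = 0.012045 + 0.00735 + 0.020188 + 0.019981 + 0.002548 = 0.062112

P(D) ≈ 0.0621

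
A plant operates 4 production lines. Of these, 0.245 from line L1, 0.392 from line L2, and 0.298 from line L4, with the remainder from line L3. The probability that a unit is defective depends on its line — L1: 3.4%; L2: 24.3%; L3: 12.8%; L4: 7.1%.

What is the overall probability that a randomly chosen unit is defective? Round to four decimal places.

P(L3) = 1 − (0.245 + 0.392 + 0.298) = 0.065.
P(D) = P(D|L1)·P(L1) + P(D|L2)·P(L2) + P(D|L3)·P(L3) + P(D|L4)·P(L4)
      = 0.034·0.245 + 0.243·0.392 + 0.128·0.065 + 0.071·0.298
      = 0.00833 + 0.095256 + 0.00832 + 0.021158 = 0.133064

P(D) ≈ 0.1331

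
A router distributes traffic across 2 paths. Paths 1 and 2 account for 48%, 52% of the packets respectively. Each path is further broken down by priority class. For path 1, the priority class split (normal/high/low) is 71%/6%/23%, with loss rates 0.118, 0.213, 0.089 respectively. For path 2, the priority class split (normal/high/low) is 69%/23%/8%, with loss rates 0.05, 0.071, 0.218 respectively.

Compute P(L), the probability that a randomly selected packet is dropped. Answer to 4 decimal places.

P(L) ≈ 0.0917

P(L|1) = 0.71·0.118 + 0.06·0.213 + 0.23·0.089 = 0.08378 + 0.01278 + 0.02047 = 0.11703
P(L|2) = 0.69·0.05 + 0.23·0.071 + 0.08·0.218 = 0.0345 + 0.01633 + 0.01744 = 0.06827
By total probability over the outer partition,
P(L) = 0.48·0.11703 + 0.52·0.06827
      = 0.0561744 + 0.0355004 = 0.0916748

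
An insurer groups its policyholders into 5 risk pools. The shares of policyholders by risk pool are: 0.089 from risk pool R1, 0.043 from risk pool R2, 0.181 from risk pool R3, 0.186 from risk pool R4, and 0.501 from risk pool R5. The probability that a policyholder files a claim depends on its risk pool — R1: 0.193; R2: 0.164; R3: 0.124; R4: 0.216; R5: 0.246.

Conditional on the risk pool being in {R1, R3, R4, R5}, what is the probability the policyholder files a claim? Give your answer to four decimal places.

0.2122

Let S = {R1, R3, R4, R5}.
P(S) = 0.089 + 0.181 + 0.186 + 0.501 = 0.957.
P(C ∩ S) = 0.193·0.089 + 0.124·0.181 + 0.216·0.186 + 0.246·0.501 = 0.017177 + 0.022444 + 0.040176 + 0.123246 = 0.203043.
P(C | S) = 0.203043 / 0.957 = 0.212166…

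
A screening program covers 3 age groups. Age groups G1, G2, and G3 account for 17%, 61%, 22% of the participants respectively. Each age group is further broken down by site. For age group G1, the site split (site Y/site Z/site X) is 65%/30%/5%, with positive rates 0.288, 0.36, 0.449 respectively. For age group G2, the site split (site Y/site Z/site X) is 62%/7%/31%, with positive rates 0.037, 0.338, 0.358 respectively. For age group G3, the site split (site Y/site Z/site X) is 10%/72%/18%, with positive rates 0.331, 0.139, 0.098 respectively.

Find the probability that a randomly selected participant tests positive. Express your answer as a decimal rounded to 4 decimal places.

0.1833

P(T|G1) = 0.65·0.288 + 0.3·0.36 + 0.05·0.449 = 0.1872 + 0.108 + 0.02245 = 0.31765
P(T|G2) = 0.62·0.037 + 0.07·0.338 + 0.31·0.358 = 0.02294 + 0.02366 + 0.11098 = 0.15758
P(T|G3) = 0.1·0.331 + 0.72·0.139 + 0.18·0.098 = 0.0331 + 0.10008 + 0.01764 = 0.15082
Then overall,
P(T) = 0.17·0.31765 + 0.61·0.15758 + 0.22·0.15082
      = 0.0540005 + 0.0961238 + 0.0331804 = 0.1833047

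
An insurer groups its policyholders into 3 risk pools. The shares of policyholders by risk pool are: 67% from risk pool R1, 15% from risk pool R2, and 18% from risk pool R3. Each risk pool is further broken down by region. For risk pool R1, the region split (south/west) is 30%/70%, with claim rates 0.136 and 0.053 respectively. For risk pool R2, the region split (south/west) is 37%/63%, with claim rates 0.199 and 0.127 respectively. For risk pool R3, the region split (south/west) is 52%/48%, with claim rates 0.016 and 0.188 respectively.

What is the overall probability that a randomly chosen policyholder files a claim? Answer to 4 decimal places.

P(C|R1) = 0.3·0.136 + 0.7·0.053 = 0.0408 + 0.0371 = 0.0779
P(C|R2) = 0.37·0.199 + 0.63·0.127 = 0.07363 + 0.08001 = 0.15364
P(C|R3) = 0.52·0.016 + 0.48·0.188 = 0.00832 + 0.09024 = 0.09856
Then overall,
P(C) = 0.67·0.0779 + 0.15·0.15364 + 0.18·0.09856
      = 0.052193 + 0.023046 + 0.0177408 = 0.0929798

P(C) ≈ 0.0930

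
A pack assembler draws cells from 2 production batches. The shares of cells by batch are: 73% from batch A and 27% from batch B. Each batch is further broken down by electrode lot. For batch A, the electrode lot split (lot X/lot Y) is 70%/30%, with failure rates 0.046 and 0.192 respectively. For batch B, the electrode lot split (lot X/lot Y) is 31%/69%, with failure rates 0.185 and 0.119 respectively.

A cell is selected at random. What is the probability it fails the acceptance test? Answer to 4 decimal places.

P(F) ≈ 0.1032

P(F|A) = 0.7·0.046 + 0.3·0.192 = 0.0322 + 0.0576 = 0.0898
P(F|B) = 0.31·0.185 + 0.69·0.119 = 0.05735 + 0.08211 = 0.13946
Then overall,
P(F) = 0.73·0.0898 + 0.27·0.13946
      = 0.065554 + 0.0376542 = 0.1032082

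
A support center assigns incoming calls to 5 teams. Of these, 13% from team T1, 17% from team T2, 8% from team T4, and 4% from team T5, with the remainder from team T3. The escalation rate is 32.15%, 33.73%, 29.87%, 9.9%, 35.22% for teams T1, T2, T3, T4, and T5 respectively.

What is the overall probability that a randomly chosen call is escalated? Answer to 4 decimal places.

P(T3) = 1 − (0.13 + 0.17 + 0.08 + 0.04) = 0.58.
Using total probability over the partition,
P(E) = P(E|T1)·P(T1) + P(E|T2)·P(T2) + P(E|T3)·P(T3) + P(E|T4)·P(T4) + P(E|T5)·P(T5)
      = 0.3215·0.13 + 0.3373·0.17 + 0.2987·0.58 + 0.099·0.08 + 0.3522·0.04
      = 0.041795 + 0.057341 + 0.173246 + 0.00792 + 0.014088 = 0.29439

0.2944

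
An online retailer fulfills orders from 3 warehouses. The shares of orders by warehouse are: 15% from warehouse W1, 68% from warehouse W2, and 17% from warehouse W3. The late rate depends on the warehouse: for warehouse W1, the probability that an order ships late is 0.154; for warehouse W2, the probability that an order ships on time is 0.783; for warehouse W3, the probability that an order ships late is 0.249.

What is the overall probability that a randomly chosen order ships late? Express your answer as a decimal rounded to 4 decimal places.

0.2130

P(L|W2) = 1 − 0.783 = 0.217.
P(L) = P(L|W1)·P(W1) + P(L|W2)·P(W2) + P(L|W3)·P(W3)
      = 0.154·0.15 + 0.217·0.68 + 0.249·0.17
      = 0.0231 + 0.14756 + 0.04233 = 0.21299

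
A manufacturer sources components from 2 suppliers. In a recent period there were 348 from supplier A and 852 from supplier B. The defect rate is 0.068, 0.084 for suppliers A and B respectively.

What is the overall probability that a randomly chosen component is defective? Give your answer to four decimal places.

P(D) ≈ 0.0794

Total: 348 + 852 = 1200.
P(A) = 348/1200 = 0.29. P(B) = 852/1200 = 0.71.
P(D) = P(D|A)·P(A) + P(D|B)·P(B)
      = 0.068·0.29 + 0.084·0.71
      = 0.01972 + 0.05964 = 0.07936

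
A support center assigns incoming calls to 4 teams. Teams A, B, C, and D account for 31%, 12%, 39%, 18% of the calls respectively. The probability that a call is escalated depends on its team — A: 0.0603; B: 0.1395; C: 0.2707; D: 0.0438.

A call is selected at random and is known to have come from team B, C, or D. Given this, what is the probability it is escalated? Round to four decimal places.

Let S = {B, C, D}.
P(S) = 0.12 + 0.39 + 0.18 = 0.69.
P(E ∩ S) = 0.1395·0.12 + 0.2707·0.39 + 0.0438·0.18 = 0.01674 + 0.105573 + 0.007884 = 0.130197.
P(E | S) = 0.130197 / 0.69 = 0.188691…

0.1887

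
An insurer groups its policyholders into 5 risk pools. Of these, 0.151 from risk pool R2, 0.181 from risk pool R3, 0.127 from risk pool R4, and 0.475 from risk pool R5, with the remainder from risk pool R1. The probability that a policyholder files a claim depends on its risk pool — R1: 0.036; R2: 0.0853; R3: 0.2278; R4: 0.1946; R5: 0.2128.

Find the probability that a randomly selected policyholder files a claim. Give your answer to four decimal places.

P(R1) = 1 − (0.151 + 0.181 + 0.127 + 0.475) = 0.066.
P(C) = P(C|R1)·P(R1) + P(C|R2)·P(R2) + P(C|R3)·P(R3) + P(C|R4)·P(R4) + P(C|R5)·P(R5)
      = 0.036·0.066 + 0.0853·0.151 + 0.2278·0.181 + 0.1946·0.127 + 0.2128·0.475
      = 0.002376 + 0.0128803 + 0.0412318 + 0.0247142 + 0.10108 = 0.1822823

0.1823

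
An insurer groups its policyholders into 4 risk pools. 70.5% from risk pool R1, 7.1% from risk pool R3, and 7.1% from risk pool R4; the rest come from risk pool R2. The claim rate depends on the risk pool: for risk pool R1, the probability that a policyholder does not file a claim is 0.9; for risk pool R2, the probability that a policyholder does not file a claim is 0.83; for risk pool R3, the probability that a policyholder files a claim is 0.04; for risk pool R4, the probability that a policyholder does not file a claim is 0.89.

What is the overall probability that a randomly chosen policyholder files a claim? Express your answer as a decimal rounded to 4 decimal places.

0.1072

P(R2) = 1 − (0.705 + 0.071 + 0.071) = 0.153.
P(C|R1) = 1 − 0.9 = 0.1.
P(C|R2) = 1 − 0.83 = 0.17.
P(C|R4) = 1 − 0.89 = 0.11.
P(C) = P(C|R1)·P(R1) + P(C|R2)·P(R2) + P(C|R3)·P(R3) + P(C|R4)·P(R4)
      = 0.1·0.705 + 0.17·0.153 + 0.04·0.071 + 0.11·0.071
      = 0.0705 + 0.02601 + 0.00284 + 0.00781 = 0.10716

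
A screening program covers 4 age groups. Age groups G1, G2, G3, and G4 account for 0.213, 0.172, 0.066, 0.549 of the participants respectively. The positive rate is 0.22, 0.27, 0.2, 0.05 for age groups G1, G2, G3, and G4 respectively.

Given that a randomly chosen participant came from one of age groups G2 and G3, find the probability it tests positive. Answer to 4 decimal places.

0.2506

Let S = {G2, G3}.
P(S) = 0.172 + 0.066 = 0.238.
P(T ∩ S) = 0.27·0.172 + 0.2·0.066 = 0.04644 + 0.0132 = 0.05964.
P(T | S) = 0.05964 / 0.238 = 0.250588…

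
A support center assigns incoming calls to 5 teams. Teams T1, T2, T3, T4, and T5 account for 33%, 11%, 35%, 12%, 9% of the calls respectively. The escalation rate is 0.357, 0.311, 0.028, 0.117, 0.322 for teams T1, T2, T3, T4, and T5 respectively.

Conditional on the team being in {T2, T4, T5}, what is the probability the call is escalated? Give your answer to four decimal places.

P(E|S) ≈ 0.2413

Let S = {T2, T4, T5}.
P(S) = 0.11 + 0.12 + 0.09 = 0.32.
P(E ∩ S) = 0.311·0.11 + 0.117·0.12 + 0.322·0.09 = 0.03421 + 0.01404 + 0.02898 = 0.07723.
P(E | S) = 0.07723 / 0.32 = 0.241344…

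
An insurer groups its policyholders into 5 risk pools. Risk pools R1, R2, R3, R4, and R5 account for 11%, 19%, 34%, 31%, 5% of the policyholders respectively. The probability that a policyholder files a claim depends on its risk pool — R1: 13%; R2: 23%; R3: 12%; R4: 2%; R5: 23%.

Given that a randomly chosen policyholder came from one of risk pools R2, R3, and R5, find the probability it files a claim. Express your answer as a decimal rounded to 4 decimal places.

Let S = {R2, R3, R5}.
P(S) = 0.19 + 0.34 + 0.05 = 0.58.
P(C ∩ S) = 0.23·0.19 + 0.12·0.34 + 0.23·0.05 = 0.0437 + 0.0408 + 0.0115 = 0.096.
P(C | S) = 0.096 / 0.58 = 0.165517…

P(C|S) ≈ 0.1655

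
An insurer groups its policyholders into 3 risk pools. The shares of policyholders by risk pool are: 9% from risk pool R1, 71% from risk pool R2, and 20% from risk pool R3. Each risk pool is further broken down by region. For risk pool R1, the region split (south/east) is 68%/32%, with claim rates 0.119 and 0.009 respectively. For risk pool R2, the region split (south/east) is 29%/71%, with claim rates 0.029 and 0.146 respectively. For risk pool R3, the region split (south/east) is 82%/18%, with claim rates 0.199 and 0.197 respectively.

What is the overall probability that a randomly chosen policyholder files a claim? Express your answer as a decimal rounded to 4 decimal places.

P(C) ≈ 0.1268

P(C|R1) = 0.68·0.119 + 0.32·0.009 = 0.08092 + 0.00288 = 0.0838
P(C|R2) = 0.29·0.029 + 0.71·0.146 = 0.00841 + 0.10366 = 0.11207
P(C|R3) = 0.82·0.199 + 0.18·0.197 = 0.16318 + 0.03546 = 0.19864
By total probability over the outer partition,
P(C) = 0.09·0.0838 + 0.71·0.11207 + 0.2·0.19864
      = 0.007542 + 0.0795697 + 0.039728 = 0.1268397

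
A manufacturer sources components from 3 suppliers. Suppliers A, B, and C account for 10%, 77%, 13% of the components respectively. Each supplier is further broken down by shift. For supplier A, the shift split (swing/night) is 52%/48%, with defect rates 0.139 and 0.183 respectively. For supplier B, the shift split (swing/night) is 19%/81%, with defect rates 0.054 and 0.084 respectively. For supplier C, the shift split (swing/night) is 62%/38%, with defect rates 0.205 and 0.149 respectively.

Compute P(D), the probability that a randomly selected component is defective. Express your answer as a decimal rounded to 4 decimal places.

P(D|A) = 0.52·0.139 + 0.48·0.183 = 0.07228 + 0.08784 = 0.16012
P(D|B) = 0.19·0.054 + 0.81·0.084 = 0.01026 + 0.06804 = 0.0783
P(D|C) = 0.62·0.205 + 0.38·0.149 = 0.1271 + 0.05662 = 0.18372
Then overall,
P(D) = 0.1·0.16012 + 0.77·0.0783 + 0.13·0.18372
      = 0.016012 + 0.060291 + 0.0238836 = 0.1001866

0.1002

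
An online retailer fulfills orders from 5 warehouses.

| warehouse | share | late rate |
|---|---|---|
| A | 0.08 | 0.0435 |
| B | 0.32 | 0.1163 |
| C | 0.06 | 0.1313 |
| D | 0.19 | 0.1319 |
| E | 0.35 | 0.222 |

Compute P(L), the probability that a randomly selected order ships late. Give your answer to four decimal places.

0.1513

P(L) = P(L|A)·P(A) + P(L|B)·P(B) + P(L|C)·P(C) + P(L|D)·P(D) + P(L|E)·P(E)
      = 0.0435·0.08 + 0.1163·0.32 + 0.1313·0.06 + 0.1319·0.19 + 0.222·0.35
      = 0.00348 + 0.037216 + 0.007878 + 0.025061 + 0.0777 = 0.151335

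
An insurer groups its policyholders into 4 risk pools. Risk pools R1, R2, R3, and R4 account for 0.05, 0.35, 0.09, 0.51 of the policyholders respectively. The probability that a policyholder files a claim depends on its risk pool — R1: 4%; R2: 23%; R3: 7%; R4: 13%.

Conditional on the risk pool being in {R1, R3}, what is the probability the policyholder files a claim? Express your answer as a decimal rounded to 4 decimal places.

0.0593

Let S = {R1, R3}.
P(S) = 0.05 + 0.09 = 0.14.
P(C ∩ S) = 0.04·0.05 + 0.07·0.09 = 0.002 + 0.0063 = 0.0083.
P(C | S) = 0.0083 / 0.14 = 0.059286…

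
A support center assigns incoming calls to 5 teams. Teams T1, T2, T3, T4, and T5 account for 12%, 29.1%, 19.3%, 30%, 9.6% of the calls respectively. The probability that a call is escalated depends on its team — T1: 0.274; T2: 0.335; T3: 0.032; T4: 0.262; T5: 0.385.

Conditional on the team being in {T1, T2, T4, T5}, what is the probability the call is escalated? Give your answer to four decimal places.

Let S = {T1, T2, T4, T5}.
P(S) = 0.12 + 0.291 + 0.3 + 0.096 = 0.807.
P(E ∩ S) = 0.274·0.12 + 0.335·0.291 + 0.262·0.3 + 0.385·0.096 = 0.03288 + 0.097485 + 0.0786 + 0.03696 = 0.245925.
P(E | S) = 0.245925 / 0.807 = 0.304740…

0.3047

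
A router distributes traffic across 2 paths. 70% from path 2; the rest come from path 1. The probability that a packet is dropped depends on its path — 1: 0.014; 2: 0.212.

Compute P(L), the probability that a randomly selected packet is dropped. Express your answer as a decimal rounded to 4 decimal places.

P(1) = 1 − (0.7) = 0.3.
Summing over the partition,
P(L) = P(L|1)·P(1) + P(L|2)·P(2)
      = 0.014·0.3 + 0.212·0.7
      = 0.0042 + 0.1484 = 0.1526

P(L) ≈ 0.1526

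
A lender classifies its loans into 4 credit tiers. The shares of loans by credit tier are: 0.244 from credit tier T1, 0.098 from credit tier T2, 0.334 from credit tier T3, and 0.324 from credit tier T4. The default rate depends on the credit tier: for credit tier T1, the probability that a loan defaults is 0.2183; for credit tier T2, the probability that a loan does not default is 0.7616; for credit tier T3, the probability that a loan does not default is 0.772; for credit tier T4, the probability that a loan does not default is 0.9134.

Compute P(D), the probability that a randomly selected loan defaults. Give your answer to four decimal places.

P(D|T2) = 1 − 0.7616 = 0.2384.
P(D|T3) = 1 − 0.772 = 0.228.
P(D|T4) = 1 − 0.9134 = 0.0866.
P(D) = P(D|T1)·P(T1) + P(D|T2)·P(T2) + P(D|T3)·P(T3) + P(D|T4)·P(T4)
      = 0.2183·0.244 + 0.2384·0.098 + 0.228·0.334 + 0.0866·0.324
      = 0.0532652 + 0.0233632 + 0.076152 + 0.0280584 = 0.1808388

0.1808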